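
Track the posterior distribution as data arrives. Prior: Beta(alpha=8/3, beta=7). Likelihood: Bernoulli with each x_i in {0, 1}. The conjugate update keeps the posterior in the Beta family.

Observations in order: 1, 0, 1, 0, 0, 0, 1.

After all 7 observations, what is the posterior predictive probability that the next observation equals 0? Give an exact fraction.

33/50

obs 1: x=1 → posterior Beta(11/3, 7)
obs 2: x=0 → posterior Beta(11/3, 8)
obs 3: x=1 → posterior Beta(14/3, 8)
obs 4: x=0 → posterior Beta(14/3, 9)
obs 5: x=0 → posterior Beta(14/3, 10)
obs 6: x=0 → posterior Beta(14/3, 11)
obs 7: x=1 → posterior Beta(17/3, 11)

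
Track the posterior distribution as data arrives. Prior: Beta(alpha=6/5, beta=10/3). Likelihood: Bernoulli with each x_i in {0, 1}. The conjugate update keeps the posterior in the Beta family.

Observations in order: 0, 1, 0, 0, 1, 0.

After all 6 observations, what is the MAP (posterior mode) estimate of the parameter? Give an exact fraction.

33/128

obs 1: x=0 → posterior Beta(6/5, 13/3)
obs 2: x=1 → posterior Beta(11/5, 13/3)
obs 3: x=0 → posterior Beta(11/5, 16/3)
obs 4: x=0 → posterior Beta(11/5, 19/3)
obs 5: x=1 → posterior Beta(16/5, 19/3)
obs 6: x=0 → posterior Beta(16/5, 22/3)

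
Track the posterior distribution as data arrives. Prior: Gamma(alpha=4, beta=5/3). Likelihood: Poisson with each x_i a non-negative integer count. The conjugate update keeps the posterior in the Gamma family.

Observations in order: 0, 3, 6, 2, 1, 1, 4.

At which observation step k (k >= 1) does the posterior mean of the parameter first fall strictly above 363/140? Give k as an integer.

obs 1: x=0 → posterior Gamma(4, 8/3)
obs 2: x=3 → posterior Gamma(7, 11/3)
obs 3: x=6 → posterior Gamma(13, 14/3)
obs 4: x=2 → posterior Gamma(15, 17/3)
obs 5: x=1 → posterior Gamma(16, 20/3)
obs 6: x=1 → posterior Gamma(17, 23/3)
obs 7: x=4 → posterior Gamma(21, 26/3)

k = 3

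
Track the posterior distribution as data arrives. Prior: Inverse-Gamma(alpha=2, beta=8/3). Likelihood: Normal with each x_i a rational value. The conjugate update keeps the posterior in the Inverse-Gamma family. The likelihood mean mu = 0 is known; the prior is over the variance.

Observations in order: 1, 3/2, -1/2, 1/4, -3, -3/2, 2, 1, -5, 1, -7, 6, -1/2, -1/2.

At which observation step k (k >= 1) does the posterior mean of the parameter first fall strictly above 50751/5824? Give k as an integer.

obs 1: x=1 → posterior Inverse-Gamma(5/2, 19/6)
obs 2: x=3/2 → posterior Inverse-Gamma(3, 103/24)
obs 3: x=-1/2 → posterior Inverse-Gamma(7/2, 53/12)
obs 4: x=1/4 → posterior Inverse-Gamma(4, 427/96)
obs 5: x=-3 → posterior Inverse-Gamma(9/2, 859/96)
obs 6: x=-3/2 → posterior Inverse-Gamma(5, 967/96)
obs 7: x=2 → posterior Inverse-Gamma(11/2, 1159/96)
obs 8: x=1 → posterior Inverse-Gamma(6, 1207/96)
obs 9: x=-5 → posterior Inverse-Gamma(13/2, 2407/96)
obs 10: x=1 → posterior Inverse-Gamma(7, 2455/96)
obs 11: x=-7 → posterior Inverse-Gamma(15/2, 4807/96)
obs 12: x=6 → posterior Inverse-Gamma(8, 6535/96)
obs 13: x=-1/2 → posterior Inverse-Gamma(17/2, 6547/96)
obs 14: x=-1/2 → posterior Inverse-Gamma(9, 6559/96)

k = 12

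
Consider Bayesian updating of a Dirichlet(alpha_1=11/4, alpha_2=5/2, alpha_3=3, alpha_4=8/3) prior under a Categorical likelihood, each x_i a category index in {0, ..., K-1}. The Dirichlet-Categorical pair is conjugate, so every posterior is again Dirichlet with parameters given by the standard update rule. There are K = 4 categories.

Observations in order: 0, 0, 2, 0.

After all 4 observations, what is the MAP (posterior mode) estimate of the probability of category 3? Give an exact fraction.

obs 1: x=0 → posterior Dirichlet(15/4, 5/2, 3, 8/3)
obs 2: x=0 → posterior Dirichlet(19/4, 5/2, 3, 8/3)
obs 3: x=2 → posterior Dirichlet(19/4, 5/2, 4, 8/3)
obs 4: x=0 → posterior Dirichlet(23/4, 5/2, 4, 8/3)

20/131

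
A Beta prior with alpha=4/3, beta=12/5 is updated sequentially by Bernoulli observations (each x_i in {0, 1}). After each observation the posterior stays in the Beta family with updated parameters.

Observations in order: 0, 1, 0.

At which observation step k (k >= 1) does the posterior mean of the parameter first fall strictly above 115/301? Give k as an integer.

obs 1: x=0 → posterior Beta(4/3, 17/5)
obs 2: x=1 → posterior Beta(7/3, 17/5)
obs 3: x=0 → posterior Beta(7/3, 22/5)

k = 2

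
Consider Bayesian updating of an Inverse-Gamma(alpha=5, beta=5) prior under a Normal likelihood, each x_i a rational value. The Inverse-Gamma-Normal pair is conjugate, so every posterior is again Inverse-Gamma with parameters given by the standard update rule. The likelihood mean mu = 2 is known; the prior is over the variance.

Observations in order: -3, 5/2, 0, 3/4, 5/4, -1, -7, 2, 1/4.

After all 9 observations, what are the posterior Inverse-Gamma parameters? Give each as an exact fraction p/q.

alpha=19/2, beta=2151/32

obs 1: x=-3 → posterior Inverse-Gamma(11/2, 35/2)
obs 2: x=5/2 → posterior Inverse-Gamma(6, 141/8)
obs 3: x=0 → posterior Inverse-Gamma(13/2, 157/8)
obs 4: x=3/4 → posterior Inverse-Gamma(7, 653/32)
obs 5: x=5/4 → posterior Inverse-Gamma(15/2, 331/16)
obs 6: x=-1 → posterior Inverse-Gamma(8, 403/16)
obs 7: x=-7 → posterior Inverse-Gamma(17/2, 1051/16)
obs 8: x=2 → posterior Inverse-Gamma(9, 1051/16)
obs 9: x=1/4 → posterior Inverse-Gamma(19/2, 2151/32)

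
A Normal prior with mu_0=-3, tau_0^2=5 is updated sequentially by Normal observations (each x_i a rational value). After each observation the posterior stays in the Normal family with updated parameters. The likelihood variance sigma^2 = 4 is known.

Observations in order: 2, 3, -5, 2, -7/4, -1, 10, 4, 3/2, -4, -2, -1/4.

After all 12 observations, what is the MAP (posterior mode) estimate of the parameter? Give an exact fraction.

61/128

obs 1: x=2 → posterior Normal(-2/9, 20/9)
obs 2: x=3 → posterior Normal(13/14, 10/7)
obs 3: x=-5 → posterior Normal(-12/19, 20/19)
obs 4: x=2 → posterior Normal(-1/12, 5/6)
obs 5: x=-7/4 → posterior Normal(-43/116, 20/29)
obs 6: x=-1 → posterior Normal(-63/136, 10/17)
obs 7: x=10 → posterior Normal(137/156, 20/39)
obs 8: x=4 → posterior Normal(217/176, 5/11)
obs 9: x=3/2 → posterior Normal(247/196, 20/49)
obs 10: x=-4 → posterior Normal(167/216, 10/27)
obs 11: x=-2 → posterior Normal(127/236, 20/59)
obs 12: x=-1/4 → posterior Normal(61/128, 5/16)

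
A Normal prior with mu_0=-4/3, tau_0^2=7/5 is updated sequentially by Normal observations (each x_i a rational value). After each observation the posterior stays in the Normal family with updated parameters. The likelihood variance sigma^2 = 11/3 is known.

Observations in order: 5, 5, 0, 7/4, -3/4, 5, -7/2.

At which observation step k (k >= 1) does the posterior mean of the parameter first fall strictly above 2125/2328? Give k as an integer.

k = 2

obs 1: x=5 → posterior Normal(5/12, 77/76)
obs 2: x=5 → posterior Normal(410/291, 77/97)
obs 3: x=0 → posterior Normal(205/177, 77/118)
obs 4: x=7/4 → posterior Normal(2081/1668, 77/139)
obs 5: x=-3/4 → posterior Normal(473/480, 77/160)
obs 6: x=5 → posterior Normal(788/543, 77/181)
obs 7: x=-7/2 → posterior Normal(1135/1212, 77/202)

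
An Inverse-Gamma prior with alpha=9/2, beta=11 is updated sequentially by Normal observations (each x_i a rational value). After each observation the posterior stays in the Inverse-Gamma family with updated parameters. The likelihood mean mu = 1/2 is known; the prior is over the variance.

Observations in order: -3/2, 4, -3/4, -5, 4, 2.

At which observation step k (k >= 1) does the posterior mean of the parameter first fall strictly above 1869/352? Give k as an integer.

obs 1: x=-3/2 → posterior Inverse-Gamma(5, 13)
obs 2: x=4 → posterior Inverse-Gamma(11/2, 153/8)
obs 3: x=-3/4 → posterior Inverse-Gamma(6, 637/32)
obs 4: x=-5 → posterior Inverse-Gamma(13/2, 1121/32)
obs 5: x=4 → posterior Inverse-Gamma(7, 1317/32)
obs 6: x=2 → posterior Inverse-Gamma(15/2, 1353/32)

k = 4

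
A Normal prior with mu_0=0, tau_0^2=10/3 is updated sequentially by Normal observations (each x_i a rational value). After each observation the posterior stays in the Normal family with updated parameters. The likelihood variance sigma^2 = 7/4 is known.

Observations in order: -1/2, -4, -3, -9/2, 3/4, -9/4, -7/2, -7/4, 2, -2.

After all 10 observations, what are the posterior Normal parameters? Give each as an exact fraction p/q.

obs 1: x=-1/2 → posterior Normal(-20/61, 70/61)
obs 2: x=-4 → posterior Normal(-180/101, 70/101)
obs 3: x=-3 → posterior Normal(-100/47, 70/141)
obs 4: x=-9/2 → posterior Normal(-480/181, 70/181)
obs 5: x=3/4 → posterior Normal(-450/221, 70/221)
obs 6: x=-9/4 → posterior Normal(-60/29, 70/261)
obs 7: x=-7/2 → posterior Normal(-680/301, 10/43)
obs 8: x=-7/4 → posterior Normal(-750/341, 70/341)
obs 9: x=2 → posterior Normal(-670/381, 70/381)
obs 10: x=-2 → posterior Normal(-750/421, 70/421)

mu_0=-750/421, tau_0^2=70/421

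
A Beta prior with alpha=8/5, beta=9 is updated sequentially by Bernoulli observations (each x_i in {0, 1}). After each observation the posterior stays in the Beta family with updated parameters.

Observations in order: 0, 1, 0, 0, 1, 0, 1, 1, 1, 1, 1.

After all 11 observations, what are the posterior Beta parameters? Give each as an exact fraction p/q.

obs 1: x=0 → posterior Beta(8/5, 10)
obs 2: x=1 → posterior Beta(13/5, 10)
obs 3: x=0 → posterior Beta(13/5, 11)
obs 4: x=0 → posterior Beta(13/5, 12)
obs 5: x=1 → posterior Beta(18/5, 12)
obs 6: x=0 → posterior Beta(18/5, 13)
obs 7: x=1 → posterior Beta(23/5, 13)
obs 8: x=1 → posterior Beta(28/5, 13)
obs 9: x=1 → posterior Beta(33/5, 13)
obs 10: x=1 → posterior Beta(38/5, 13)
obs 11: x=1 → posterior Beta(43/5, 13)

alpha=43/5, beta=13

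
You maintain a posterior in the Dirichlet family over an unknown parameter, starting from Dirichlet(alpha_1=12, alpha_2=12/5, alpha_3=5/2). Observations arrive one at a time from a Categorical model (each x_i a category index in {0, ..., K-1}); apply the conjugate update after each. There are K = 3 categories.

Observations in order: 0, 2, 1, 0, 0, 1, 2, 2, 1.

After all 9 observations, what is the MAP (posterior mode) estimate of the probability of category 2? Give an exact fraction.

45/229

obs 1: x=0 → posterior Dirichlet(13, 12/5, 5/2)
obs 2: x=2 → posterior Dirichlet(13, 12/5, 7/2)
obs 3: x=1 → posterior Dirichlet(13, 17/5, 7/2)
obs 4: x=0 → posterior Dirichlet(14, 17/5, 7/2)
obs 5: x=0 → posterior Dirichlet(15, 17/5, 7/2)
obs 6: x=1 → posterior Dirichlet(15, 22/5, 7/2)
obs 7: x=2 → posterior Dirichlet(15, 22/5, 9/2)
obs 8: x=2 → posterior Dirichlet(15, 22/5, 11/2)
obs 9: x=1 → posterior Dirichlet(15, 27/5, 11/2)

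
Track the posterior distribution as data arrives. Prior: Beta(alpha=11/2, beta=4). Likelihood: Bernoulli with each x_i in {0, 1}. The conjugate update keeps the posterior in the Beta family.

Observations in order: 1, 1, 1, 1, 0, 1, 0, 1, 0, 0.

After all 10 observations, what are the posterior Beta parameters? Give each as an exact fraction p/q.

alpha=23/2, beta=8

obs 1: x=1 → posterior Beta(13/2, 4)
obs 2: x=1 → posterior Beta(15/2, 4)
obs 3: x=1 → posterior Beta(17/2, 4)
obs 4: x=1 → posterior Beta(19/2, 4)
obs 5: x=0 → posterior Beta(19/2, 5)
obs 6: x=1 → posterior Beta(21/2, 5)
obs 7: x=0 → posterior Beta(21/2, 6)
obs 8: x=1 → posterior Beta(23/2, 6)
obs 9: x=0 → posterior Beta(23/2, 7)
obs 10: x=0 → posterior Beta(23/2, 8)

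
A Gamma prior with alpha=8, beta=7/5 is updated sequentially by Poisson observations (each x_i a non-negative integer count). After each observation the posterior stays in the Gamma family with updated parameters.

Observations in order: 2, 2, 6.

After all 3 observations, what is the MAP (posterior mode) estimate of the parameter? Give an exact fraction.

85/22

obs 1: x=2 → posterior Gamma(10, 12/5)
obs 2: x=2 → posterior Gamma(12, 17/5)
obs 3: x=6 → posterior Gamma(18, 22/5)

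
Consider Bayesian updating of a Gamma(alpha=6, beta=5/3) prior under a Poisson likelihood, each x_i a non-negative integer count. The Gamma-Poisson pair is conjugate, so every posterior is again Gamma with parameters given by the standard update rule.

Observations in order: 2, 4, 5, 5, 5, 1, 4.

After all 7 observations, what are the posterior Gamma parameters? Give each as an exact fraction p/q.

alpha=32, beta=26/3

obs 1: x=2 → posterior Gamma(8, 8/3)
obs 2: x=4 → posterior Gamma(12, 11/3)
obs 3: x=5 → posterior Gamma(17, 14/3)
obs 4: x=5 → posterior Gamma(22, 17/3)
obs 5: x=5 → posterior Gamma(27, 20/3)
obs 6: x=1 → posterior Gamma(28, 23/3)
obs 7: x=4 → posterior Gamma(32, 26/3)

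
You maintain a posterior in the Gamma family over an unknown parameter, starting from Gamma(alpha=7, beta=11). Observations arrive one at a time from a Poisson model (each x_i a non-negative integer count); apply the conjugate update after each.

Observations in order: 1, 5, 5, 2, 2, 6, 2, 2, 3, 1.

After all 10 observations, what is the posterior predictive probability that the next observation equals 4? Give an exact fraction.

32736767739766821740143765399554366870496900050874971/497630777616951325132715326372819220817654565543346176

obs 1: x=1 → posterior Gamma(8, 12)
obs 2: x=5 → posterior Gamma(13, 13)
obs 3: x=5 → posterior Gamma(18, 14)
obs 4: x=2 → posterior Gamma(20, 15)
obs 5: x=2 → posterior Gamma(22, 16)
obs 6: x=6 → posterior Gamma(28, 17)
obs 7: x=2 → posterior Gamma(30, 18)
obs 8: x=2 → posterior Gamma(32, 19)
obs 9: x=3 → posterior Gamma(35, 20)
obs 10: x=1 → posterior Gamma(36, 21)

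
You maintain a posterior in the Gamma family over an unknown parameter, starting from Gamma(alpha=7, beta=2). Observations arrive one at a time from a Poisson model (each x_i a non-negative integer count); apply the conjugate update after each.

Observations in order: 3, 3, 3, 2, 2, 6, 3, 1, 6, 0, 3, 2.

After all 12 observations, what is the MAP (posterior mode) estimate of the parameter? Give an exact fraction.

obs 1: x=3 → posterior Gamma(10, 3)
obs 2: x=3 → posterior Gamma(13, 4)
obs 3: x=3 → posterior Gamma(16, 5)
obs 4: x=2 → posterior Gamma(18, 6)
obs 5: x=2 → posterior Gamma(20, 7)
obs 6: x=6 → posterior Gamma(26, 8)
obs 7: x=3 → posterior Gamma(29, 9)
obs 8: x=1 → posterior Gamma(30, 10)
obs 9: x=6 → posterior Gamma(36, 11)
obs 10: x=0 → posterior Gamma(36, 12)
obs 11: x=3 → posterior Gamma(39, 13)
obs 12: x=2 → posterior Gamma(41, 14)

20/7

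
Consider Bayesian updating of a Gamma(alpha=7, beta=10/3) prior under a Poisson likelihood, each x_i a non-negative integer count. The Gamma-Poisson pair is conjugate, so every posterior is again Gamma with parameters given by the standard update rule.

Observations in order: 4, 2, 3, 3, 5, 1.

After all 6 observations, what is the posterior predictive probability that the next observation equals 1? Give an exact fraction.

obs 1: x=4 → posterior Gamma(11, 13/3)
obs 2: x=2 → posterior Gamma(13, 16/3)
obs 3: x=3 → posterior Gamma(16, 19/3)
obs 4: x=3 → posterior Gamma(19, 22/3)
obs 5: x=5 → posterior Gamma(24, 25/3)
obs 6: x=1 → posterior Gamma(25, 28/3)

113243177546191832848622203853969817600/596216567187872108348956733961803993281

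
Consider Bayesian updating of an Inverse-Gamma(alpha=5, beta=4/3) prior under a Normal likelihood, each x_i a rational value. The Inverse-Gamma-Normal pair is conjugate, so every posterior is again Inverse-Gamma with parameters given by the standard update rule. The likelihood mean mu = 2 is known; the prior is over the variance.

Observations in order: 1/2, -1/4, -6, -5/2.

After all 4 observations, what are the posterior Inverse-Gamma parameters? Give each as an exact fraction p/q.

obs 1: x=1/2 → posterior Inverse-Gamma(11/2, 59/24)
obs 2: x=-1/4 → posterior Inverse-Gamma(6, 479/96)
obs 3: x=-6 → posterior Inverse-Gamma(13/2, 3551/96)
obs 4: x=-5/2 → posterior Inverse-Gamma(7, 4523/96)

alpha=7, beta=4523/96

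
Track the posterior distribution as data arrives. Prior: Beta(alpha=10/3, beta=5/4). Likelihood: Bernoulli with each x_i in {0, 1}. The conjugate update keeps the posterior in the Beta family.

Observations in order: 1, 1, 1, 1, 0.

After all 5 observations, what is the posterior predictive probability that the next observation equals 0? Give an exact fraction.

27/115

obs 1: x=1 → posterior Beta(13/3, 5/4)
obs 2: x=1 → posterior Beta(16/3, 5/4)
obs 3: x=1 → posterior Beta(19/3, 5/4)
obs 4: x=1 → posterior Beta(22/3, 5/4)
obs 5: x=0 → posterior Beta(22/3, 9/4)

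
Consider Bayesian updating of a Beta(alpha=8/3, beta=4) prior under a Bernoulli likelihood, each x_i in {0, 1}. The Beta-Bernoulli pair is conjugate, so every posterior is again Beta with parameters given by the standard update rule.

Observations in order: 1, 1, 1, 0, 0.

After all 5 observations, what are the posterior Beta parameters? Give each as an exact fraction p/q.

obs 1: x=1 → posterior Beta(11/3, 4)
obs 2: x=1 → posterior Beta(14/3, 4)
obs 3: x=1 → posterior Beta(17/3, 4)
obs 4: x=0 → posterior Beta(17/3, 5)
obs 5: x=0 → posterior Beta(17/3, 6)

alpha=17/3, beta=6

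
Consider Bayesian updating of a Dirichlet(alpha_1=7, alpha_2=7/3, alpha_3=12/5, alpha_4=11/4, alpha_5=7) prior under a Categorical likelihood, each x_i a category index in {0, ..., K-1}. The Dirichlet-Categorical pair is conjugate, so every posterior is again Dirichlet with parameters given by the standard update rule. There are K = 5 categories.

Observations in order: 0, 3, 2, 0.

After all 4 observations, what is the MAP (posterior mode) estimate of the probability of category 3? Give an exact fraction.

obs 1: x=0 → posterior Dirichlet(8, 7/3, 12/5, 11/4, 7)
obs 2: x=3 → posterior Dirichlet(8, 7/3, 12/5, 15/4, 7)
obs 3: x=2 → posterior Dirichlet(8, 7/3, 17/5, 15/4, 7)
obs 4: x=0 → posterior Dirichlet(9, 7/3, 17/5, 15/4, 7)

165/1229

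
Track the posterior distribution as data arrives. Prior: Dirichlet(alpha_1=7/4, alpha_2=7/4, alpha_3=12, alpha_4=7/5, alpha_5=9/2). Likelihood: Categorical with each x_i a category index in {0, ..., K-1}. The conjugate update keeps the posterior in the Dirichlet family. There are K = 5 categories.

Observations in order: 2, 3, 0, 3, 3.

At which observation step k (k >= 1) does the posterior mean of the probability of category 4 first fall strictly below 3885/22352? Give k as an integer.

k = 5

obs 1: x=2 → posterior Dirichlet(7/4, 7/4, 13, 7/5, 9/2)
obs 2: x=3 → posterior Dirichlet(7/4, 7/4, 13, 12/5, 9/2)
obs 3: x=0 → posterior Dirichlet(11/4, 7/4, 13, 12/5, 9/2)
obs 4: x=3 → posterior Dirichlet(11/4, 7/4, 13, 17/5, 9/2)
obs 5: x=3 → posterior Dirichlet(11/4, 7/4, 13, 22/5, 9/2)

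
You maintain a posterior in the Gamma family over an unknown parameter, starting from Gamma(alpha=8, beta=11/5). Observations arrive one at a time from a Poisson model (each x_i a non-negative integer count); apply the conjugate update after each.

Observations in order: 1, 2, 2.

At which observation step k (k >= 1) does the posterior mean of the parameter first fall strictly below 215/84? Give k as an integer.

k = 3

obs 1: x=1 → posterior Gamma(9, 16/5)
obs 2: x=2 → posterior Gamma(11, 21/5)
obs 3: x=2 → posterior Gamma(13, 26/5)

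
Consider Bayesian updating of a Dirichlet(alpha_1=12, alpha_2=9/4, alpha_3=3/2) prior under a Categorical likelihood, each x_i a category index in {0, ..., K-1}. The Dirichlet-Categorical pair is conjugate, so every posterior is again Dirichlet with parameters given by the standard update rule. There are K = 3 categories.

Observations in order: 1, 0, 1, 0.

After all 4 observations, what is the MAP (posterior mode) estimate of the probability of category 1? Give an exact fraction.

obs 1: x=1 → posterior Dirichlet(12, 13/4, 3/2)
obs 2: x=0 → posterior Dirichlet(13, 13/4, 3/2)
obs 3: x=1 → posterior Dirichlet(13, 17/4, 3/2)
obs 4: x=0 → posterior Dirichlet(14, 17/4, 3/2)

13/67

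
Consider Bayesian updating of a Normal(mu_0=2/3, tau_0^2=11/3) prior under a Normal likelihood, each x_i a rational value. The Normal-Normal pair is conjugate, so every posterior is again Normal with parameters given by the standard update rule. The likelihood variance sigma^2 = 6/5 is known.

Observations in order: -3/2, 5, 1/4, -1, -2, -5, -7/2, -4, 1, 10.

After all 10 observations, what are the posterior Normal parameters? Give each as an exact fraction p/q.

mu_0=-117/2272, tau_0^2=33/284

obs 1: x=-3/2 → posterior Normal(-141/146, 66/73)
obs 2: x=5 → posterior Normal(409/256, 33/64)
obs 3: x=1/4 → posterior Normal(291/244, 22/61)
obs 4: x=-1 → posterior Normal(653/952, 33/119)
obs 5: x=-2 → posterior Normal(213/1172, 66/293)
obs 6: x=-5 → posterior Normal(-887/1392, 11/58)
obs 7: x=-7/2 → posterior Normal(-1657/1612, 66/403)
obs 8: x=-4 → posterior Normal(-2537/1832, 33/229)
obs 9: x=1 → posterior Normal(-2317/2052, 22/171)
obs 10: x=10 → posterior Normal(-117/2272, 33/284)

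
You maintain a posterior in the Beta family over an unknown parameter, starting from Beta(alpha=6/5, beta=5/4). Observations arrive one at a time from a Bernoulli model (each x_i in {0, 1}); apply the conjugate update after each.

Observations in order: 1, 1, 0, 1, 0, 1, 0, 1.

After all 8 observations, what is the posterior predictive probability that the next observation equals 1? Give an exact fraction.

124/209

obs 1: x=1 → posterior Beta(11/5, 5/4)
obs 2: x=1 → posterior Beta(16/5, 5/4)
obs 3: x=0 → posterior Beta(16/5, 9/4)
obs 4: x=1 → posterior Beta(21/5, 9/4)
obs 5: x=0 → posterior Beta(21/5, 13/4)
obs 6: x=1 → posterior Beta(26/5, 13/4)
obs 7: x=0 → posterior Beta(26/5, 17/4)
obs 8: x=1 → posterior Beta(31/5, 17/4)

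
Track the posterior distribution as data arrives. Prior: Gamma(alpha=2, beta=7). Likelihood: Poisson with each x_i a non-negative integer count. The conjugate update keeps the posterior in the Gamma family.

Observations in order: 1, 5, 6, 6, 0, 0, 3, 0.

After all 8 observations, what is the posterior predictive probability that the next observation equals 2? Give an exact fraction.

77436916101729869842529296875/316912650057057350374175801344

obs 1: x=1 → posterior Gamma(3, 8)
obs 2: x=5 → posterior Gamma(8, 9)
obs 3: x=6 → posterior Gamma(14, 10)
obs 4: x=6 → posterior Gamma(20, 11)
obs 5: x=0 → posterior Gamma(20, 12)
obs 6: x=0 → posterior Gamma(20, 13)
obs 7: x=3 → posterior Gamma(23, 14)
obs 8: x=0 → posterior Gamma(23, 15)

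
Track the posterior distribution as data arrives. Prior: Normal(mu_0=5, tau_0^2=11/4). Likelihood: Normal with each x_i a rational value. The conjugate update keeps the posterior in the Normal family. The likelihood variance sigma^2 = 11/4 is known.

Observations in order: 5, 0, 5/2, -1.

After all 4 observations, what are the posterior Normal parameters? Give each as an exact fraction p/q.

obs 1: x=5 → posterior Normal(5, 11/8)
obs 2: x=0 → posterior Normal(10/3, 11/12)
obs 3: x=5/2 → posterior Normal(25/8, 11/16)
obs 4: x=-1 → posterior Normal(23/10, 11/20)

mu_0=23/10, tau_0^2=11/20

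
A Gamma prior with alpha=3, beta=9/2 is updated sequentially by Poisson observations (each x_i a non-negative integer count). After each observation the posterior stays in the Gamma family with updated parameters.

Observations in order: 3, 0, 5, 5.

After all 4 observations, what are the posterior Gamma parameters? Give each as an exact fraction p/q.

alpha=16, beta=17/2

obs 1: x=3 → posterior Gamma(6, 11/2)
obs 2: x=0 → posterior Gamma(6, 13/2)
obs 3: x=5 → posterior Gamma(11, 15/2)
obs 4: x=5 → posterior Gamma(16, 17/2)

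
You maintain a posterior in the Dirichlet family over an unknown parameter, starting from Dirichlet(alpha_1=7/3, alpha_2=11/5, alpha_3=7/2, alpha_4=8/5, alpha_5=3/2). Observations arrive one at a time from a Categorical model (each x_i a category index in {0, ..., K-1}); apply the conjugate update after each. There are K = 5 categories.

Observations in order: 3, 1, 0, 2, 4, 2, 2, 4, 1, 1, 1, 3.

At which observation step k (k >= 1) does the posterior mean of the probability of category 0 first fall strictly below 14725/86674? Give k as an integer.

obs 1: x=3 → posterior Dirichlet(7/3, 11/5, 7/2, 13/5, 3/2)
obs 2: x=1 → posterior Dirichlet(7/3, 16/5, 7/2, 13/5, 3/2)
obs 3: x=0 → posterior Dirichlet(10/3, 16/5, 7/2, 13/5, 3/2)
obs 4: x=2 → posterior Dirichlet(10/3, 16/5, 9/2, 13/5, 3/2)
obs 5: x=4 → posterior Dirichlet(10/3, 16/5, 9/2, 13/5, 5/2)
obs 6: x=2 → posterior Dirichlet(10/3, 16/5, 11/2, 13/5, 5/2)
obs 7: x=2 → posterior Dirichlet(10/3, 16/5, 13/2, 13/5, 5/2)
obs 8: x=4 → posterior Dirichlet(10/3, 16/5, 13/2, 13/5, 7/2)
obs 9: x=1 → posterior Dirichlet(10/3, 21/5, 13/2, 13/5, 7/2)
obs 10: x=1 → posterior Dirichlet(10/3, 26/5, 13/2, 13/5, 7/2)
obs 11: x=1 → posterior Dirichlet(10/3, 31/5, 13/2, 13/5, 7/2)
obs 12: x=3 → posterior Dirichlet(10/3, 31/5, 13/2, 18/5, 7/2)

k = 9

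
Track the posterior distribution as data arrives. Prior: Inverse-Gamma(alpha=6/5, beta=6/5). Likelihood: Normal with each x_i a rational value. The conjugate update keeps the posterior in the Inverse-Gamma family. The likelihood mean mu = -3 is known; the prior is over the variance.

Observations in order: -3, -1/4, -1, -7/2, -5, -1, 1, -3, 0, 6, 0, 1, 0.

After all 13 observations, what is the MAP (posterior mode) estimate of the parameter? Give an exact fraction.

obs 1: x=-3 → posterior Inverse-Gamma(17/10, 6/5)
obs 2: x=-1/4 → posterior Inverse-Gamma(11/5, 797/160)
obs 3: x=-1 → posterior Inverse-Gamma(27/10, 1117/160)
obs 4: x=-7/2 → posterior Inverse-Gamma(16/5, 1137/160)
obs 5: x=-5 → posterior Inverse-Gamma(37/10, 1457/160)
obs 6: x=-1 → posterior Inverse-Gamma(21/5, 1777/160)
obs 7: x=1 → posterior Inverse-Gamma(47/10, 3057/160)
obs 8: x=-3 → posterior Inverse-Gamma(26/5, 3057/160)
obs 9: x=0 → posterior Inverse-Gamma(57/10, 3777/160)
obs 10: x=6 → posterior Inverse-Gamma(31/5, 10257/160)
obs 11: x=0 → posterior Inverse-Gamma(67/10, 10977/160)
obs 12: x=1 → posterior Inverse-Gamma(36/5, 12257/160)
obs 13: x=0 → posterior Inverse-Gamma(77/10, 12977/160)

12977/1392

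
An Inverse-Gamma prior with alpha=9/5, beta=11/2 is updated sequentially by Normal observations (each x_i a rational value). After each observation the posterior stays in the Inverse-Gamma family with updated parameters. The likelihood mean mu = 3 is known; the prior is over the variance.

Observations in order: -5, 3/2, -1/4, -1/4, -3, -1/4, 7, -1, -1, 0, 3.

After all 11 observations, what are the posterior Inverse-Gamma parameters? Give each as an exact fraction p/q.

alpha=73/10, beta=3231/32

obs 1: x=-5 → posterior Inverse-Gamma(23/10, 75/2)
obs 2: x=3/2 → posterior Inverse-Gamma(14/5, 309/8)
obs 3: x=-1/4 → posterior Inverse-Gamma(33/10, 1405/32)
obs 4: x=-1/4 → posterior Inverse-Gamma(19/5, 787/16)
obs 5: x=-3 → posterior Inverse-Gamma(43/10, 1075/16)
obs 6: x=-1/4 → posterior Inverse-Gamma(24/5, 2319/32)
obs 7: x=7 → posterior Inverse-Gamma(53/10, 2575/32)
obs 8: x=-1 → posterior Inverse-Gamma(29/5, 2831/32)
obs 9: x=-1 → posterior Inverse-Gamma(63/10, 3087/32)
obs 10: x=0 → posterior Inverse-Gamma(34/5, 3231/32)
obs 11: x=3 → posterior Inverse-Gamma(73/10, 3231/32)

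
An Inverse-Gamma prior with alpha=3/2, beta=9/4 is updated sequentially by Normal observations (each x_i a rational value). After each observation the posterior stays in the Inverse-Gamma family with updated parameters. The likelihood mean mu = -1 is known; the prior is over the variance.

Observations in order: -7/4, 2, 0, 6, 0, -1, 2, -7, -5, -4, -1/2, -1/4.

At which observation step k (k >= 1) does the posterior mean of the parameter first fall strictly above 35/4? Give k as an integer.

k = 4

obs 1: x=-7/4 → posterior Inverse-Gamma(2, 81/32)
obs 2: x=2 → posterior Inverse-Gamma(5/2, 225/32)
obs 3: x=0 → posterior Inverse-Gamma(3, 241/32)
obs 4: x=6 → posterior Inverse-Gamma(7/2, 1025/32)
obs 5: x=0 → posterior Inverse-Gamma(4, 1041/32)
obs 6: x=-1 → posterior Inverse-Gamma(9/2, 1041/32)
obs 7: x=2 → posterior Inverse-Gamma(5, 1185/32)
obs 8: x=-7 → posterior Inverse-Gamma(11/2, 1761/32)
obs 9: x=-5 → posterior Inverse-Gamma(6, 2017/32)
obs 10: x=-4 → posterior Inverse-Gamma(13/2, 2161/32)
obs 11: x=-1/2 → posterior Inverse-Gamma(7, 2165/32)
obs 12: x=-1/4 → posterior Inverse-Gamma(15/2, 1087/16)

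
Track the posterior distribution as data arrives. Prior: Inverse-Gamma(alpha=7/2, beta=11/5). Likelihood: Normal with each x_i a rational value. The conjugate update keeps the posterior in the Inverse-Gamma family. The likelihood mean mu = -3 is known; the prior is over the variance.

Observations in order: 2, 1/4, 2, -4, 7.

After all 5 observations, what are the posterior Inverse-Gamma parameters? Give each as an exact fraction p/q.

obs 1: x=2 → posterior Inverse-Gamma(4, 147/10)
obs 2: x=1/4 → posterior Inverse-Gamma(9/2, 3197/160)
obs 3: x=2 → posterior Inverse-Gamma(5, 5197/160)
obs 4: x=-4 → posterior Inverse-Gamma(11/2, 5277/160)
obs 5: x=7 → posterior Inverse-Gamma(6, 13277/160)

alpha=6, beta=13277/160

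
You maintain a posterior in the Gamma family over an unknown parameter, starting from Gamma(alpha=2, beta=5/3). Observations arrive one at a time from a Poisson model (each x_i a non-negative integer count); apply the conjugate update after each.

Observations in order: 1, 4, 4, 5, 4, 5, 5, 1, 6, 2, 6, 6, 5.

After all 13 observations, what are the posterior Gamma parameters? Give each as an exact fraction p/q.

obs 1: x=1 → posterior Gamma(3, 8/3)
obs 2: x=4 → posterior Gamma(7, 11/3)
obs 3: x=4 → posterior Gamma(11, 14/3)
obs 4: x=5 → posterior Gamma(16, 17/3)
obs 5: x=4 → posterior Gamma(20, 20/3)
obs 6: x=5 → posterior Gamma(25, 23/3)
obs 7: x=5 → posterior Gamma(30, 26/3)
obs 8: x=1 → posterior Gamma(31, 29/3)
obs 9: x=6 → posterior Gamma(37, 32/3)
obs 10: x=2 → posterior Gamma(39, 35/3)
obs 11: x=6 → posterior Gamma(45, 38/3)
obs 12: x=6 → posterior Gamma(51, 41/3)
obs 13: x=5 → posterior Gamma(56, 44/3)

alpha=56, beta=44/3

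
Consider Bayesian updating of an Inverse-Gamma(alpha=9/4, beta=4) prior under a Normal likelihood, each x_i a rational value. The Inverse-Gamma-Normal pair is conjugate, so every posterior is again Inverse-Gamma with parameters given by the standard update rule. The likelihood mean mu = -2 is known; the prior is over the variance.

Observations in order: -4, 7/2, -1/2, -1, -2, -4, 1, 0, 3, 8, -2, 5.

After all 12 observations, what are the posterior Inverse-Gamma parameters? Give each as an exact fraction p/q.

alpha=33/4, beta=473/4

obs 1: x=-4 → posterior Inverse-Gamma(11/4, 6)
obs 2: x=7/2 → posterior Inverse-Gamma(13/4, 169/8)
obs 3: x=-1/2 → posterior Inverse-Gamma(15/4, 89/4)
obs 4: x=-1 → posterior Inverse-Gamma(17/4, 91/4)
obs 5: x=-2 → posterior Inverse-Gamma(19/4, 91/4)
obs 6: x=-4 → posterior Inverse-Gamma(21/4, 99/4)
obs 7: x=1 → posterior Inverse-Gamma(23/4, 117/4)
obs 8: x=0 → posterior Inverse-Gamma(25/4, 125/4)
obs 9: x=3 → posterior Inverse-Gamma(27/4, 175/4)
obs 10: x=8 → posterior Inverse-Gamma(29/4, 375/4)
obs 11: x=-2 → posterior Inverse-Gamma(31/4, 375/4)
obs 12: x=5 → posterior Inverse-Gamma(33/4, 473/4)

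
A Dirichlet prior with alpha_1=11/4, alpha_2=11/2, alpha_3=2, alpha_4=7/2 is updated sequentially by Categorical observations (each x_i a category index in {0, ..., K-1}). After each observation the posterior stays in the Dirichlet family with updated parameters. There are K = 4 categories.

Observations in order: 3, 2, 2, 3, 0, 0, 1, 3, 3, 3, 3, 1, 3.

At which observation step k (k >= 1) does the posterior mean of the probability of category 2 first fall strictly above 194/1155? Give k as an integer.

obs 1: x=3 → posterior Dirichlet(11/4, 11/2, 2, 9/2)
obs 2: x=2 → posterior Dirichlet(11/4, 11/2, 3, 9/2)
obs 3: x=2 → posterior Dirichlet(11/4, 11/2, 4, 9/2)
obs 4: x=3 → posterior Dirichlet(11/4, 11/2, 4, 11/2)
obs 5: x=0 → posterior Dirichlet(15/4, 11/2, 4, 11/2)
obs 6: x=0 → posterior Dirichlet(19/4, 11/2, 4, 11/2)
obs 7: x=1 → posterior Dirichlet(19/4, 13/2, 4, 11/2)
obs 8: x=3 → posterior Dirichlet(19/4, 13/2, 4, 13/2)
obs 9: x=3 → posterior Dirichlet(19/4, 13/2, 4, 15/2)
obs 10: x=3 → posterior Dirichlet(19/4, 13/2, 4, 17/2)
obs 11: x=3 → posterior Dirichlet(19/4, 13/2, 4, 19/2)
obs 12: x=1 → posterior Dirichlet(19/4, 15/2, 4, 19/2)
obs 13: x=3 → posterior Dirichlet(19/4, 15/2, 4, 21/2)

k = 2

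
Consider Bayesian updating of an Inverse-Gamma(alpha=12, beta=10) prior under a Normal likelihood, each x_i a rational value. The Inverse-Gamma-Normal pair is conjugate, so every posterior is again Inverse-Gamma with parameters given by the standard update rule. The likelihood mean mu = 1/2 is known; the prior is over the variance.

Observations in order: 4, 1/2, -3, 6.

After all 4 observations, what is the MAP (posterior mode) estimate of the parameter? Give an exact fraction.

299/120

obs 1: x=4 → posterior Inverse-Gamma(25/2, 129/8)
obs 2: x=1/2 → posterior Inverse-Gamma(13, 129/8)
obs 3: x=-3 → posterior Inverse-Gamma(27/2, 89/4)
obs 4: x=6 → posterior Inverse-Gamma(14, 299/8)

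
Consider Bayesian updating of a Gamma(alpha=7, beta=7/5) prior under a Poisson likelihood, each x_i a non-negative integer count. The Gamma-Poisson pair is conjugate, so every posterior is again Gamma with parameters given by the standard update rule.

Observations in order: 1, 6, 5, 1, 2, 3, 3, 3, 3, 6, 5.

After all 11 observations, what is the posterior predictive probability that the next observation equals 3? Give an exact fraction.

obs 1: x=1 → posterior Gamma(8, 12/5)
obs 2: x=6 → posterior Gamma(14, 17/5)
obs 3: x=5 → posterior Gamma(19, 22/5)
obs 4: x=1 → posterior Gamma(20, 27/5)
obs 5: x=2 → posterior Gamma(22, 32/5)
obs 6: x=3 → posterior Gamma(25, 37/5)
obs 7: x=3 → posterior Gamma(28, 42/5)
obs 8: x=3 → posterior Gamma(31, 47/5)
obs 9: x=3 → posterior Gamma(34, 52/5)
obs 10: x=6 → posterior Gamma(40, 57/5)
obs 11: x=5 → posterior Gamma(45, 62/5)

921410153028128589845466227410334000772919308954939158695178751747210833386914447360000/4483224940666198270986387212125921182677246728561944699423642807216798233004677538363841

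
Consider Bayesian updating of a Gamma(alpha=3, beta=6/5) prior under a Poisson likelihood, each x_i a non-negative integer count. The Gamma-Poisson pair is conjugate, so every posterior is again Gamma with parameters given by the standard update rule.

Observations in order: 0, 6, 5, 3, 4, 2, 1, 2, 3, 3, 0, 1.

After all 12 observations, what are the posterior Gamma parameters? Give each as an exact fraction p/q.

alpha=33, beta=66/5

obs 1: x=0 → posterior Gamma(3, 11/5)
obs 2: x=6 → posterior Gamma(9, 16/5)
obs 3: x=5 → posterior Gamma(14, 21/5)
obs 4: x=3 → posterior Gamma(17, 26/5)
obs 5: x=4 → posterior Gamma(21, 31/5)
obs 6: x=2 → posterior Gamma(23, 36/5)
obs 7: x=1 → posterior Gamma(24, 41/5)
obs 8: x=2 → posterior Gamma(26, 46/5)
obs 9: x=3 → posterior Gamma(29, 51/5)
obs 10: x=3 → posterior Gamma(32, 56/5)
obs 11: x=0 → posterior Gamma(32, 61/5)
obs 12: x=1 → posterior Gamma(33, 66/5)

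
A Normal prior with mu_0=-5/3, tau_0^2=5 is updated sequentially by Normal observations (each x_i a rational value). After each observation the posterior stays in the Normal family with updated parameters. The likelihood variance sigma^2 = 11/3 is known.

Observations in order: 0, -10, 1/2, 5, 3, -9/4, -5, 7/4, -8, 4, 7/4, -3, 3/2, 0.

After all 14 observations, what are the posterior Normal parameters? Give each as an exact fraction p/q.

obs 1: x=0 → posterior Normal(-55/78, 55/26)
obs 2: x=-10 → posterior Normal(-505/123, 55/41)
obs 3: x=1/2 → posterior Normal(-965/336, 55/56)
obs 4: x=5 → posterior Normal(-515/426, 55/71)
obs 5: x=3 → posterior Normal(-245/516, 55/86)
obs 6: x=-9/4 → posterior Normal(-895/1212, 55/101)
obs 7: x=-5 → posterior Normal(-1795/1392, 55/116)
obs 8: x=7/4 → posterior Normal(-370/393, 55/131)
obs 9: x=-8 → posterior Normal(-5/3, 55/146)
obs 10: x=4 → posterior Normal(-550/483, 55/161)
obs 11: x=7/4 → posterior Normal(-1885/2112, 5/16)
obs 12: x=-3 → posterior Normal(-2425/2292, 55/191)
obs 13: x=3/2 → posterior Normal(-2155/2472, 55/206)
obs 14: x=0 → posterior Normal(-2155/2652, 55/221)

mu_0=-2155/2652, tau_0^2=55/221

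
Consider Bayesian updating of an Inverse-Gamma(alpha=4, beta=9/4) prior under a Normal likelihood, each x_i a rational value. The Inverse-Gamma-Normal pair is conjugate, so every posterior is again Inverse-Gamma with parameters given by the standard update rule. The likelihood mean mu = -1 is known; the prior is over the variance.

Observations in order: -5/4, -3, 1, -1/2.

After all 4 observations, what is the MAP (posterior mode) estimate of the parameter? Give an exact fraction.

205/224

obs 1: x=-5/4 → posterior Inverse-Gamma(9/2, 73/32)
obs 2: x=-3 → posterior Inverse-Gamma(5, 137/32)
obs 3: x=1 → posterior Inverse-Gamma(11/2, 201/32)
obs 4: x=-1/2 → posterior Inverse-Gamma(6, 205/32)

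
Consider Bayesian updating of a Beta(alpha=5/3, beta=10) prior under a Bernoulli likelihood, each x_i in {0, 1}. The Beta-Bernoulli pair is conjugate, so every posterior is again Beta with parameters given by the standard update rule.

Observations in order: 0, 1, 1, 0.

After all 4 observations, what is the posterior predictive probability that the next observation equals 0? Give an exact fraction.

obs 1: x=0 → posterior Beta(5/3, 11)
obs 2: x=1 → posterior Beta(8/3, 11)
obs 3: x=1 → posterior Beta(11/3, 11)
obs 4: x=0 → posterior Beta(11/3, 12)

36/47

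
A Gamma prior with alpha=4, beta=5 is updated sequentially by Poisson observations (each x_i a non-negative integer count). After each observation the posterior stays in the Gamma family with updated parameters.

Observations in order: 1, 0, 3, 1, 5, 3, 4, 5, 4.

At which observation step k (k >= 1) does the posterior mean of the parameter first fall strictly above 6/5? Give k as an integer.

obs 1: x=1 → posterior Gamma(5, 6)
obs 2: x=0 → posterior Gamma(5, 7)
obs 3: x=3 → posterior Gamma(8, 8)
obs 4: x=1 → posterior Gamma(9, 9)
obs 5: x=5 → posterior Gamma(14, 10)
obs 6: x=3 → posterior Gamma(17, 11)
obs 7: x=4 → posterior Gamma(21, 12)
obs 8: x=5 → posterior Gamma(26, 13)
obs 9: x=4 → posterior Gamma(30, 14)

k = 5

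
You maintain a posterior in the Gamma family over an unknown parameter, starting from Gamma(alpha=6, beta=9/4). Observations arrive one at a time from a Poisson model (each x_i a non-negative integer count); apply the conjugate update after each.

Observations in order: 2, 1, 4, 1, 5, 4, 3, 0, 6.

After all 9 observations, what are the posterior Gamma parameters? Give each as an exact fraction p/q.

obs 1: x=2 → posterior Gamma(8, 13/4)
obs 2: x=1 → posterior Gamma(9, 17/4)
obs 3: x=4 → posterior Gamma(13, 21/4)
obs 4: x=1 → posterior Gamma(14, 25/4)
obs 5: x=5 → posterior Gamma(19, 29/4)
obs 6: x=4 → posterior Gamma(23, 33/4)
obs 7: x=3 → posterior Gamma(26, 37/4)
obs 8: x=0 → posterior Gamma(26, 41/4)
obs 9: x=6 → posterior Gamma(32, 45/4)

alpha=32, beta=45/4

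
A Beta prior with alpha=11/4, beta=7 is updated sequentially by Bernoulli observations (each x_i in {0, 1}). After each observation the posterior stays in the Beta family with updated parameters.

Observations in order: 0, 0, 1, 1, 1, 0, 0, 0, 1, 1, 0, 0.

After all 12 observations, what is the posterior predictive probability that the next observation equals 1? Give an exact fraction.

obs 1: x=0 → posterior Beta(11/4, 8)
obs 2: x=0 → posterior Beta(11/4, 9)
obs 3: x=1 → posterior Beta(15/4, 9)
obs 4: x=1 → posterior Beta(19/4, 9)
obs 5: x=1 → posterior Beta(23/4, 9)
obs 6: x=0 → posterior Beta(23/4, 10)
obs 7: x=0 → posterior Beta(23/4, 11)
obs 8: x=0 → posterior Beta(23/4, 12)
obs 9: x=1 → posterior Beta(27/4, 12)
obs 10: x=1 → posterior Beta(31/4, 12)
obs 11: x=0 → posterior Beta(31/4, 13)
obs 12: x=0 → posterior Beta(31/4, 14)

31/87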